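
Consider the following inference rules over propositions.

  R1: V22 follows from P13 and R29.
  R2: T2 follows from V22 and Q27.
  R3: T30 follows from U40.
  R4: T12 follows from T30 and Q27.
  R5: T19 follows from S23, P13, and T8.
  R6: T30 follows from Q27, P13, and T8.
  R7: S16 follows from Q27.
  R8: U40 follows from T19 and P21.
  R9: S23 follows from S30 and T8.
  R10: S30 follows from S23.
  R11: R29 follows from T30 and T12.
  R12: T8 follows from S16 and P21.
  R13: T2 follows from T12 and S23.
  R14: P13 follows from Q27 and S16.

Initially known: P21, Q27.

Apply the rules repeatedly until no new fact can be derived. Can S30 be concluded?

S30 would need S23 (R10), but S23 is never established.

No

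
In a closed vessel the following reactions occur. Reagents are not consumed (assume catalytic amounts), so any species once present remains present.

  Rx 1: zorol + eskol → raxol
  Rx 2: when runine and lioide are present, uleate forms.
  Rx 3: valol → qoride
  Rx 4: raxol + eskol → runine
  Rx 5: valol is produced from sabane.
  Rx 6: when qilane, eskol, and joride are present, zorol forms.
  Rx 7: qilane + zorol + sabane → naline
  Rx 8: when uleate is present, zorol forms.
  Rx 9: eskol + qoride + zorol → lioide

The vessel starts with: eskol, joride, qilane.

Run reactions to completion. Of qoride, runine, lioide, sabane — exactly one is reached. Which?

runine

qilane, eskol, and joride present → zorol forms (Rx 6).
zorol and eskol present → raxol forms (Rx 1).
raxol and eskol present → runine forms (Rx 4).
No rule produces sabane, and it is not given. lioide would need eskol, qoride, and zorol (Rx 9), but qoride never forms. qoride would need valol (Rx 3), but valol never forms.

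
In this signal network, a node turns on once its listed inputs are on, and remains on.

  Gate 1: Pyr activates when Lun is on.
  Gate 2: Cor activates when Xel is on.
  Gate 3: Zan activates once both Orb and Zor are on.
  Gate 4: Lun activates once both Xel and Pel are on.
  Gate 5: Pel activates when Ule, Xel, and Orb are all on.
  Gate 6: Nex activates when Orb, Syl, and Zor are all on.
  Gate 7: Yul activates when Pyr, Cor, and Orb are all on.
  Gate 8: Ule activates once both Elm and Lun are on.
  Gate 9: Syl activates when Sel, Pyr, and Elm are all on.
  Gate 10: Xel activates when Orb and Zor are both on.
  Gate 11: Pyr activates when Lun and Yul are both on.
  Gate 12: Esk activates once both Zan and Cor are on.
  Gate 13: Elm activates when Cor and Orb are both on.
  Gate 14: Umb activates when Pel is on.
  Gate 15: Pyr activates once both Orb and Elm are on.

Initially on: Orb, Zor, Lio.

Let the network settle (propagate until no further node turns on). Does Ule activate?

Ule would need Elm and Lun (Gate 8), but Lun never turns on.

No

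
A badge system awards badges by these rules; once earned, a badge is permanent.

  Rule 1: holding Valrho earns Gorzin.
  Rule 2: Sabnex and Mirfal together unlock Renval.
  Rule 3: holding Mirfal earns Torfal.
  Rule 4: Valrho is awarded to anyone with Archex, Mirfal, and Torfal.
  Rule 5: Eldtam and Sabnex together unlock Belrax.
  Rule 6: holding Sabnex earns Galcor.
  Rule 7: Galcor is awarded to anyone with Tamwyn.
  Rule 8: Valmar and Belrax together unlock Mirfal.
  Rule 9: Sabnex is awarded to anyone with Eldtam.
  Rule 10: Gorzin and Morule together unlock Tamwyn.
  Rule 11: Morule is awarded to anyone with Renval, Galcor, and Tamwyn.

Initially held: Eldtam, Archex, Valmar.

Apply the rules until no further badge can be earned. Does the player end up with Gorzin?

With Eldtam, Sabnex is earned (Rule 9).
With Eldtam and Sabnex, Belrax is earned (Rule 5).
With Valmar and Belrax, Mirfal is earned (Rule 8).
With Mirfal, Torfal is earned (Rule 3).
With Archex, Mirfal, and Torfal, Valrho is earned (Rule 4).
With Valrho, Gorzin is earned (Rule 1).

Yes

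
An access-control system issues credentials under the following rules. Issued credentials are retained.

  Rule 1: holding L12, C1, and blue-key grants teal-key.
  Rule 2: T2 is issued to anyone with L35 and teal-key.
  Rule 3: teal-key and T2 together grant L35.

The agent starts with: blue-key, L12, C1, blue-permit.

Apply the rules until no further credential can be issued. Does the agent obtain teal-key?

Yes

Holding L12, C1, and blue-key grants teal-key (Rule 1).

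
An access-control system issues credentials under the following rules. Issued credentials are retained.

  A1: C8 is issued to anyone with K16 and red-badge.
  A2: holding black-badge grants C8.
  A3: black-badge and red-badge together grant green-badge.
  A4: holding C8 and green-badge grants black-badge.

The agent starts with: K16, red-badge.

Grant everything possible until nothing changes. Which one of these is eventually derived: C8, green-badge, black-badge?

Holding K16 and red-badge grants C8 (A1).
black-badge would need C8 and green-badge (A4), but green-badge is never granted. green-badge would need black-badge and red-badge (A3), but black-badge is never granted.

C8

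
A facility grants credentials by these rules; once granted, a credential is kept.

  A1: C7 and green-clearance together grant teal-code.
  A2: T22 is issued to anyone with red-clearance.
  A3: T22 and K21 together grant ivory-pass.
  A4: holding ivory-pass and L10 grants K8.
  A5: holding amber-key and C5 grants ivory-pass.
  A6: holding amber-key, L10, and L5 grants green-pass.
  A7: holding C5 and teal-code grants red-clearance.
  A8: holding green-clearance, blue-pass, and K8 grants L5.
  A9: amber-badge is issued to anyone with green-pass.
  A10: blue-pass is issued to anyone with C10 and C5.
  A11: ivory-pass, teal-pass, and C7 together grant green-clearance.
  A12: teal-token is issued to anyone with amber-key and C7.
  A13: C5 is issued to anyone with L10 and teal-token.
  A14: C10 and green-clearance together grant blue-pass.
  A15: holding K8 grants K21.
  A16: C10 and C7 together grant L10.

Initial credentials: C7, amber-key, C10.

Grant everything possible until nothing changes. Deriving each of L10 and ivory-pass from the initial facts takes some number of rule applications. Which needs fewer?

L10: Holding C10 and C7 grants L10 (A16). [1 rule application]
ivory-pass: Holding C10 and C7 grants L10 (A16). Holding amber-key and C7 grants teal-token (A12). Holding L10 and teal-token grants C5 (A13). Holding amber-key and C5 grants ivory-pass (A5). [4 rule applications]
L10 needs fewer.

L10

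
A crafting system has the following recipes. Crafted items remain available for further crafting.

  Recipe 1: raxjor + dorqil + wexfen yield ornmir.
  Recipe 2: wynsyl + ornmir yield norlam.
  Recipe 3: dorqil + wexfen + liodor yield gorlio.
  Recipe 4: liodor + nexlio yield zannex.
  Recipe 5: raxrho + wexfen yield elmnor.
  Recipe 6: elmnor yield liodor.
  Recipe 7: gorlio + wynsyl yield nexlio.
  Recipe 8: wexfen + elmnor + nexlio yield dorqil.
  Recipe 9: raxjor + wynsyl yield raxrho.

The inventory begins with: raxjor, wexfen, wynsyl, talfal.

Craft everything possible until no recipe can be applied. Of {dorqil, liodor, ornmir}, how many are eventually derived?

Using Recipe 9, raxjor and wynsyl make raxrho.
Using Recipe 5, raxrho and wexfen make elmnor.
Using Recipe 6, elmnor makes liodor.
dorqil would need wexfen, elmnor, and nexlio (Recipe 8), but nexlio is never obtained.
liodor: reached.
ornmir would need raxjor, dorqil, and wexfen (Recipe 1), but dorqil is never obtained.
Reached: liodor — 1 of the 3.

1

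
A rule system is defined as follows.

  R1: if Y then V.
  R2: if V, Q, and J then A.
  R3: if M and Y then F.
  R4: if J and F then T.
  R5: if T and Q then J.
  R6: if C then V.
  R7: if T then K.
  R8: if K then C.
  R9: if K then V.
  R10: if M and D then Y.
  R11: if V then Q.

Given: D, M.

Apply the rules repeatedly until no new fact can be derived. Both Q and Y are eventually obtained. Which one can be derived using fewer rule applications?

Y

Y: From M and D, R10 gives Y. [1 rule application]
Q: From M and D, R10 gives Y. From Y, R1 gives V. From V, R11 gives Q. [3 rule applications]
Y needs fewer.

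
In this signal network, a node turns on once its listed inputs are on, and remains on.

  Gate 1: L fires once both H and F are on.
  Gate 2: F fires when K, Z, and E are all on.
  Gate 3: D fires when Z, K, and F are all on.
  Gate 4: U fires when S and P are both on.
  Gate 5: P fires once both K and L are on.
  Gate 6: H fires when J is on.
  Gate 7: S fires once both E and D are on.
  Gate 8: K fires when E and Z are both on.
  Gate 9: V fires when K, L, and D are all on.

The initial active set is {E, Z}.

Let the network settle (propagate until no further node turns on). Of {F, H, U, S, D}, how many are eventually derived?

E and Z are on, so K fires (Gate 8).
Gate 2: K, Z, and E on → F on.
Z, K, and F are on, so D fires (Gate 3).
E and D are on, so S fires (Gate 7).
F: reached.
H would need J (Gate 6), but J never turns on.
U would need S and P (Gate 4), but P never turns on.
S: reached.
D: reached.
Reached: F, S, and D — 3 of the 5.

3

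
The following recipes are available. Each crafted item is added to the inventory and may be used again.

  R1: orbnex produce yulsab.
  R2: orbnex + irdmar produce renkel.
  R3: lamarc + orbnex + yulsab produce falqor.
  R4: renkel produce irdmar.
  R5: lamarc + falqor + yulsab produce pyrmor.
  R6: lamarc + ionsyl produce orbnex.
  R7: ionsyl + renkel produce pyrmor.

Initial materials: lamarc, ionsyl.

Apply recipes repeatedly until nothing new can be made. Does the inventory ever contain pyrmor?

Using R6, lamarc and ionsyl make orbnex.
orbnex → yulsab (R1).
lamarc + orbnex + yulsab → falqor (R3).
lamarc + falqor + yulsab → pyrmor (R5).

Yes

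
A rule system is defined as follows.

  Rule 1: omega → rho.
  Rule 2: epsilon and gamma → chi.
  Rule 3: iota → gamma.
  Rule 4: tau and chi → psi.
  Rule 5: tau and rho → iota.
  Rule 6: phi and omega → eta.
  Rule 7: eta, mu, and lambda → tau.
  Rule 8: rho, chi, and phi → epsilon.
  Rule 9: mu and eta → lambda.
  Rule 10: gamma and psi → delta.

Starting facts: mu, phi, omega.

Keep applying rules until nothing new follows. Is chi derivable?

chi would need epsilon and gamma (Rule 2), but epsilon is never established.

No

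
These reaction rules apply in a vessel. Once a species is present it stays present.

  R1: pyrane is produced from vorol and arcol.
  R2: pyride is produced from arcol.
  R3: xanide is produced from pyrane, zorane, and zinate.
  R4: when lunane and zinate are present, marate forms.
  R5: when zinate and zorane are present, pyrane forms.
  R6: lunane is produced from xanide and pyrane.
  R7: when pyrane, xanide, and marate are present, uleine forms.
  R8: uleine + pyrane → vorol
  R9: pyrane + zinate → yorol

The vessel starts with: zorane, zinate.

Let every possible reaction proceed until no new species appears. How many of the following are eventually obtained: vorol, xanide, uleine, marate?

4

zinate and zorane present → pyrane forms (R5).
pyrane, zorane, and zinate present → xanide forms (R3).
xanide and pyrane present → lunane forms (R6).
lunane and zinate present → marate forms (R4).
pyrane, xanide, and marate present → uleine forms (R7).
uleine and pyrane present → vorol forms (R8).
vorol: reached.
xanide: reached.
uleine: reached.
marate: reached.
All 4 are reached.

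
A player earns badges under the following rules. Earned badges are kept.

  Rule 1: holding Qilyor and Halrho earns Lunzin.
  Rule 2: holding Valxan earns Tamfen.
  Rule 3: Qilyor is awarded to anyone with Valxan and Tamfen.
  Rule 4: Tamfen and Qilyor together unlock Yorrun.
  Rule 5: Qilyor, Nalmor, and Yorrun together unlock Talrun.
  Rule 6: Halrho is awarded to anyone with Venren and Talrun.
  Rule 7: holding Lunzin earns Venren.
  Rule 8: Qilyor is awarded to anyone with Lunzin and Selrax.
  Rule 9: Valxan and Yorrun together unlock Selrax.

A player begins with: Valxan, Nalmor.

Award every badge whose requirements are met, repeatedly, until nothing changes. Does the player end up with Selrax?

With Valxan, Tamfen is earned (Rule 2).
With Valxan and Tamfen, Qilyor is earned (Rule 3).
With Tamfen and Qilyor, Yorrun is earned (Rule 4).
With Valxan and Yorrun, Selrax is earned (Rule 9).

Yes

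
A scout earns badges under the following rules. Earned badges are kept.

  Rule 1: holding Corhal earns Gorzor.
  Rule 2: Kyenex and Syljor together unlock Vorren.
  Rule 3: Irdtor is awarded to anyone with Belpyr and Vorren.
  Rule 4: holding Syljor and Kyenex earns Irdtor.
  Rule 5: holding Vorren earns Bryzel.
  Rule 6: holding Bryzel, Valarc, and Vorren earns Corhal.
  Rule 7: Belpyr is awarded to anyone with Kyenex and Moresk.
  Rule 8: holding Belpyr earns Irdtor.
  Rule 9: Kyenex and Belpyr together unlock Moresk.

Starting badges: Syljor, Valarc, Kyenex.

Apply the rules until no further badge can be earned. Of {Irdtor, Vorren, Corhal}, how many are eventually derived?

3

With Kyenex and Syljor, Vorren is earned (Rule 2).
With Syljor and Kyenex, Irdtor is earned (Rule 4).
With Vorren, Bryzel is earned (Rule 5).
With Bryzel, Valarc, and Vorren, Corhal is earned (Rule 6).
Irdtor: reached.
Vorren: reached.
Corhal: reached.
All 3 are reached.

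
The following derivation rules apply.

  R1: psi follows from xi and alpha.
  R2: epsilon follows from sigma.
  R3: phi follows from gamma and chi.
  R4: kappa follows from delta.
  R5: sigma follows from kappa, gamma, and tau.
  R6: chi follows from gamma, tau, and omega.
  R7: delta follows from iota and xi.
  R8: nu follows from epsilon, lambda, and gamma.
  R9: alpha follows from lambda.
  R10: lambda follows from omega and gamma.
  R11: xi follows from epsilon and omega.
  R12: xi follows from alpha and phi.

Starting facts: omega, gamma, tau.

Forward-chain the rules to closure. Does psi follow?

gamma, tau, and omega hold, so chi follows (R6).
omega and gamma hold, so lambda follows (R10).
lambda holds, so alpha follows (R9).
gamma and chi hold, so phi follows (R3).
From alpha and phi, R12 gives xi.
xi and alpha hold, so psi follows (R1).

Yes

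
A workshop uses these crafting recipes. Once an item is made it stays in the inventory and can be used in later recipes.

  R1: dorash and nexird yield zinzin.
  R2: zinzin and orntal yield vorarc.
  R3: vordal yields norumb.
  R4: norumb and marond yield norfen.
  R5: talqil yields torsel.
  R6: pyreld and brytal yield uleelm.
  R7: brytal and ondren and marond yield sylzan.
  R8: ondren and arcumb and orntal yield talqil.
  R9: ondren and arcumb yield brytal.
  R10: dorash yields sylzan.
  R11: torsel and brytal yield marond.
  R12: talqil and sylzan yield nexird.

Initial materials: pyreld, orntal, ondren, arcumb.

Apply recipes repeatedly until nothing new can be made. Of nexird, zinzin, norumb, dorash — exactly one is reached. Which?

Using R9, ondren and arcumb make brytal.
ondren and arcumb and orntal → talqil (R8).
talqil → torsel (R5).
torsel and brytal → marond (R11).
brytal and ondren and marond → sylzan (R7).
talqil and sylzan → nexird (R12).
zinzin would need dorash and nexird (R1), but dorash is never obtained. No rule produces dorash, and it is not given. norumb would need vordal (R3), but vordal is never obtained.

nexird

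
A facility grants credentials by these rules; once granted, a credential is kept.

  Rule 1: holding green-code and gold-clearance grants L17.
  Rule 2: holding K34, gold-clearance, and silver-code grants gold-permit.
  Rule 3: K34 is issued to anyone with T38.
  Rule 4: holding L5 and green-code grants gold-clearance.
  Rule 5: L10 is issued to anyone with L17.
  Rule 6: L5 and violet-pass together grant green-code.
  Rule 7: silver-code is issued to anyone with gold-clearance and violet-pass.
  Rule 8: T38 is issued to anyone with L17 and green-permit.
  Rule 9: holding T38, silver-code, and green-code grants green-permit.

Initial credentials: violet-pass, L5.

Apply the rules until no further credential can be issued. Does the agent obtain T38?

No

T38 would need L17 and green-permit (Rule 8), but green-permit is never granted.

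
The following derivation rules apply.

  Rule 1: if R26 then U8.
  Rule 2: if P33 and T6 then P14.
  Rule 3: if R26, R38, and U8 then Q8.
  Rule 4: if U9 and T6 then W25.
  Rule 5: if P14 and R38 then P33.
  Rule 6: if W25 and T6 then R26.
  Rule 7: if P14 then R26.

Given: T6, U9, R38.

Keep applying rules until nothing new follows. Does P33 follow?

No

P33 would need P14 and R38 (Rule 5), but P14 is never established.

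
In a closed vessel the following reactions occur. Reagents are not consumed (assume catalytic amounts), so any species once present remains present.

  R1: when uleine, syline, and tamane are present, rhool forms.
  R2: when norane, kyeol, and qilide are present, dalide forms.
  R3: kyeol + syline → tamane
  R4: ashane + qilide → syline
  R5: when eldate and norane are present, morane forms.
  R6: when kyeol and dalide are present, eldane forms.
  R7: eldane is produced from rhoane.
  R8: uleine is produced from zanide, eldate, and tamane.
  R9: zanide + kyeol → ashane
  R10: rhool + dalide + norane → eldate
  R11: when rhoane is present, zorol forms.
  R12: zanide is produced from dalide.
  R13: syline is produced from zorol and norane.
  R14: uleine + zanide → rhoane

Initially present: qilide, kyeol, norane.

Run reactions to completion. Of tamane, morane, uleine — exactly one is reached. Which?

norane, kyeol, and qilide present → dalide forms (R2).
dalide present → zanide forms (R12).
zanide and kyeol present → ashane forms (R9).
ashane and qilide present → syline forms (R4).
kyeol and syline present → tamane forms (R3).
uleine would need zanide, eldate, and tamane (R8), but eldate never forms. morane would need eldate and norane (R5), but eldate never forms.

tamane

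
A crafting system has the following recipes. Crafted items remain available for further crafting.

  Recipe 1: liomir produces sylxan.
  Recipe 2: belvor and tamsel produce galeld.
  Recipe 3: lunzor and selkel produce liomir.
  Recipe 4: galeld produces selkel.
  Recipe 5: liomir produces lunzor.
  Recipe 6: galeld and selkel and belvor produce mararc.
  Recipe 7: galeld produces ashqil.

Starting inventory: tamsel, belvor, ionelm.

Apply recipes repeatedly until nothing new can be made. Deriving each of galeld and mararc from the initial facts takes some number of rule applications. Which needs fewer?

galeld: belvor and tamsel → galeld (Recipe 2). [1 rule application]
mararc: Using Recipe 2, belvor and tamsel make galeld. galeld → selkel (Recipe 4). Using Recipe 6, galeld, selkel, and belvor make mararc. [3 rule applications]
galeld needs fewer.

galeld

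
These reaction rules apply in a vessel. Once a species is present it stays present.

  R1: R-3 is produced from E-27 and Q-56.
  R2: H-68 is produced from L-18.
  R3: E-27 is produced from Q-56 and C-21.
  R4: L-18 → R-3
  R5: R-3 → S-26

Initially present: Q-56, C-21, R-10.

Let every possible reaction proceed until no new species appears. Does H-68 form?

H-68 would need L-18 (R2), but L-18 never forms.

No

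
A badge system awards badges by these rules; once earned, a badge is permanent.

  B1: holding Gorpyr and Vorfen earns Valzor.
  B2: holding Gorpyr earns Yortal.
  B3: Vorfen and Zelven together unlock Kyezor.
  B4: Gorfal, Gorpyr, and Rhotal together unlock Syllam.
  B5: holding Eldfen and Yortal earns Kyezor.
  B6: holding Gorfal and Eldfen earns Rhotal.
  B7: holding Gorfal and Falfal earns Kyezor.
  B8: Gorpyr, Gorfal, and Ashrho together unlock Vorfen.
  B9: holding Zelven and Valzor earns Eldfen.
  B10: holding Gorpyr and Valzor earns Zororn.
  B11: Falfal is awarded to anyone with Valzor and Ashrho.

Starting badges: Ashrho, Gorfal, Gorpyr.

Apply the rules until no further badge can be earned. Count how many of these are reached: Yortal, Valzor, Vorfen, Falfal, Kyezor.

With Gorpyr, Gorfal, and Ashrho, Vorfen is earned (B8).
With Gorpyr, Yortal is earned (B2).
With Gorpyr and Vorfen, Valzor is earned (B1).
With Valzor and Ashrho, Falfal is earned (B11).
With Gorfal and Falfal, Kyezor is earned (B7).
Yortal: reached.
Valzor: reached.
Vorfen: reached.
Falfal: reached.
Kyezor: reached.
All 5 are reached.

5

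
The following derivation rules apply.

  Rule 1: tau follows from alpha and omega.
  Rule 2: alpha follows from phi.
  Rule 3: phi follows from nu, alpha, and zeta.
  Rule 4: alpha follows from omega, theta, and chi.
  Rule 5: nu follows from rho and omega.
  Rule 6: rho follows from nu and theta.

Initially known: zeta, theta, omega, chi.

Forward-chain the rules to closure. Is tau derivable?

From omega, theta, and chi, Rule 4 gives alpha.
From alpha and omega, Rule 1 gives tau.

Yes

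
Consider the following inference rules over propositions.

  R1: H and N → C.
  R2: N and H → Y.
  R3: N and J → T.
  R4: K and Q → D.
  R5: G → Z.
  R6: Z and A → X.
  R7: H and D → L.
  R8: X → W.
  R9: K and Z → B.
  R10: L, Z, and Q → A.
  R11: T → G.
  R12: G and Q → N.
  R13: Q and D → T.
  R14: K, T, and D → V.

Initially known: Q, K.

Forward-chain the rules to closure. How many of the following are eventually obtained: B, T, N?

3

From K and Q, R4 gives D.
Q and D hold, so T follows (R13).
T holds, so G follows (R11).
G and Q hold, so N follows (R12).
From G, R5 gives Z.
From K and Z, R9 gives B.
B: reached.
T: reached.
N: reached.
All 3 are reached.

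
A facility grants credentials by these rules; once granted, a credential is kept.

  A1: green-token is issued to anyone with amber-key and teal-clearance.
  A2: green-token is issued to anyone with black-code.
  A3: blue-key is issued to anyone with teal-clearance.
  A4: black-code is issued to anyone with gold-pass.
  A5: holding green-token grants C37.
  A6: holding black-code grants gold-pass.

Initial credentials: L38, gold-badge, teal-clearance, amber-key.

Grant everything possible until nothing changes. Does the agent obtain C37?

Holding amber-key and teal-clearance grants green-token (A1).
Holding green-token grants C37 (A5).

Yes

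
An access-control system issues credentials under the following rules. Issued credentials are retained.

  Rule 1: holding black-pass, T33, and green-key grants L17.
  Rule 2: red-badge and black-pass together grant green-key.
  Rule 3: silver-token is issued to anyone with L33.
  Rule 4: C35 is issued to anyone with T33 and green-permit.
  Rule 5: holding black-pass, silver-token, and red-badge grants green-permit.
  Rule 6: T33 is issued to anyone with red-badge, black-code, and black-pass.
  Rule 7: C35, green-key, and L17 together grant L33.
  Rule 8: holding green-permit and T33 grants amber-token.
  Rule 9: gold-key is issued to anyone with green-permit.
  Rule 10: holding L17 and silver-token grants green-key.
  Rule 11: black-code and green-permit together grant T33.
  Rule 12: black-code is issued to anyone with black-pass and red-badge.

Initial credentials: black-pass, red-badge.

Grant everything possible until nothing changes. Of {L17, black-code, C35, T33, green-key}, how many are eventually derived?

Holding black-pass and red-badge grants black-code (Rule 12).
Holding red-badge and black-pass grants green-key (Rule 2).
Holding red-badge, black-code, and black-pass grants T33 (Rule 6).
Holding black-pass, T33, and green-key grants L17 (Rule 1).
L17: reached.
black-code: reached.
C35 would need T33 and green-permit (Rule 4), but green-permit is never granted.
T33: reached.
green-key: reached.
Reached: L17, black-code, T33, and green-key — 4 of the 5.

4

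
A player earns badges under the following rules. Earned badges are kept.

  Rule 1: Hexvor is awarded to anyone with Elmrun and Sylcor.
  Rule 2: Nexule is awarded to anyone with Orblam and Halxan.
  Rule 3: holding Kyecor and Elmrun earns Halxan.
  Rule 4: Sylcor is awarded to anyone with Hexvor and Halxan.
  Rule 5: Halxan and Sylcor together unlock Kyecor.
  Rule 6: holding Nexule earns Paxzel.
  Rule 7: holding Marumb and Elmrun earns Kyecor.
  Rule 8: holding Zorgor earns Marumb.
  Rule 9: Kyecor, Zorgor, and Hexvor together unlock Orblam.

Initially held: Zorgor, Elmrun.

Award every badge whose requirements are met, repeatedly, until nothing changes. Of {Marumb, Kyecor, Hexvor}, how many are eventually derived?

With Zorgor, Marumb is earned (Rule 8).
With Marumb and Elmrun, Kyecor is earned (Rule 7).
Marumb: reached.
Kyecor: reached.
Hexvor would need Elmrun and Sylcor (Rule 1), but Sylcor is never earned.
Reached: Marumb and Kyecor — 2 of the 3.

2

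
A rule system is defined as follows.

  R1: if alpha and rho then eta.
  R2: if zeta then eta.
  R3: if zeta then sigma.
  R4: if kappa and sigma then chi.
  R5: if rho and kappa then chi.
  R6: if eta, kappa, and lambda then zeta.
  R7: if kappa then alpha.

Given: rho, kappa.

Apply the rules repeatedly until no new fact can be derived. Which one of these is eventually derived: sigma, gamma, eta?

eta

From kappa, R7 gives alpha.
alpha and rho hold, so eta follows (R1).
sigma would need zeta (R3), but zeta is never established. No rule produces gamma, and it is not given.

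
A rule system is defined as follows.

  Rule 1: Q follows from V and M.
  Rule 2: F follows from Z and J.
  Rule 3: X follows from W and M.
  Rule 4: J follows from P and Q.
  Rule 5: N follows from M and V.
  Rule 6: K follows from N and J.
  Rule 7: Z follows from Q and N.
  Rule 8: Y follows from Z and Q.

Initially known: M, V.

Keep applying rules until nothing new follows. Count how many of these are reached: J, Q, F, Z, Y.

From M and V, Rule 5 gives N.
From V and M, Rule 1 gives Q.
Q and N hold, so Z follows (Rule 7).
From Z and Q, Rule 8 gives Y.
J would need P and Q (Rule 4), but P is never established.
Q: reached.
F would need Z and J (Rule 2), but J is never established.
Z: reached.
Y: reached.
Reached: Q, Z, and Y — 3 of the 5.

3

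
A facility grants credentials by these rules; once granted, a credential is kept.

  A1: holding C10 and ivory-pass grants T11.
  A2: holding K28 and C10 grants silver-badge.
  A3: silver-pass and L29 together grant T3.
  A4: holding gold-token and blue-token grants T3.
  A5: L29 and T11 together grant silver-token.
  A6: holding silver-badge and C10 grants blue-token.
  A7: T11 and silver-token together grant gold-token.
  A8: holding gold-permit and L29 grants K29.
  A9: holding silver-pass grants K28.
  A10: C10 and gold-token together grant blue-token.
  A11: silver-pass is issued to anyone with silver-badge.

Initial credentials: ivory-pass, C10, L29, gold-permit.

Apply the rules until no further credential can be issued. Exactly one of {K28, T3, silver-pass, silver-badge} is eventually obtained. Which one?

T3

Holding C10 and ivory-pass grants T11 (A1).
Holding L29 and T11 grants silver-token (A5).
Holding T11 and silver-token grants gold-token (A7).
Holding C10 and gold-token grants blue-token (A10).
Holding gold-token and blue-token grants T3 (A4).
silver-badge would need K28 and C10 (A2), but K28 is never granted. K28 would need silver-pass (A9), but silver-pass is never granted. silver-pass would need silver-badge (A11), but silver-badge is never granted.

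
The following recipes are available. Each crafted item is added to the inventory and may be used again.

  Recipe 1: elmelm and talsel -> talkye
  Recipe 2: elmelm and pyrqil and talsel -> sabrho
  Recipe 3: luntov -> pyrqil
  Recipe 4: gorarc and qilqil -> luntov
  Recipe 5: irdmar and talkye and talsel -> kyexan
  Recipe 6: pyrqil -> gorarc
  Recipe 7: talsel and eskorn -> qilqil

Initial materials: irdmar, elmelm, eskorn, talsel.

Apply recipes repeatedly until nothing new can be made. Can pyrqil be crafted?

No

pyrqil would need luntov (Recipe 3), but luntov is never obtained.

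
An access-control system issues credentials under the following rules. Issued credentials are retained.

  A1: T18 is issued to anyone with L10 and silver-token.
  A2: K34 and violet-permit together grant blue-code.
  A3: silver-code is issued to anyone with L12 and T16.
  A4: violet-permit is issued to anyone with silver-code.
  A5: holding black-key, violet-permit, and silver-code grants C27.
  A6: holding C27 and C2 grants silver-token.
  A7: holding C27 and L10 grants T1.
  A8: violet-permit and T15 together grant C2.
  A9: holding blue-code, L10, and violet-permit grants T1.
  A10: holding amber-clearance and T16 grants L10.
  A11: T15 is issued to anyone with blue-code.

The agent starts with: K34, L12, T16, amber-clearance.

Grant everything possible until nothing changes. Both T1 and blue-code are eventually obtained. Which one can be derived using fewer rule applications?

blue-code

blue-code: Holding L12 and T16 grants silver-code (A3). Holding silver-code grants violet-permit (A4). Holding K34 and violet-permit grants blue-code (A2). [3 rule applications]
T1: Holding L12 and T16 grants silver-code (A3). Holding amber-clearance and T16 grants L10 (A10). Holding silver-code grants violet-permit (A4). Holding K34 and violet-permit grants blue-code (A2). Holding blue-code, L10, and violet-permit grants T1 (A9). [5 rule applications]
blue-code needs fewer.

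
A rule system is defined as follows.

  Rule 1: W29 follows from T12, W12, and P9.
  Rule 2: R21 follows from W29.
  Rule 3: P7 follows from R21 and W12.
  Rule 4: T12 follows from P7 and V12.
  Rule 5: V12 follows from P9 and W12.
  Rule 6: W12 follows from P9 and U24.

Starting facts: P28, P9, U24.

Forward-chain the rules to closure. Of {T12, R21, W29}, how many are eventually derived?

T12 would need P7 and V12 (Rule 4), but P7 is never established.
R21 would need W29 (Rule 2), but W29 is never established.
W29 would need T12, W12, and P9 (Rule 1), but T12 is never established.
None of the 3 are reached.

0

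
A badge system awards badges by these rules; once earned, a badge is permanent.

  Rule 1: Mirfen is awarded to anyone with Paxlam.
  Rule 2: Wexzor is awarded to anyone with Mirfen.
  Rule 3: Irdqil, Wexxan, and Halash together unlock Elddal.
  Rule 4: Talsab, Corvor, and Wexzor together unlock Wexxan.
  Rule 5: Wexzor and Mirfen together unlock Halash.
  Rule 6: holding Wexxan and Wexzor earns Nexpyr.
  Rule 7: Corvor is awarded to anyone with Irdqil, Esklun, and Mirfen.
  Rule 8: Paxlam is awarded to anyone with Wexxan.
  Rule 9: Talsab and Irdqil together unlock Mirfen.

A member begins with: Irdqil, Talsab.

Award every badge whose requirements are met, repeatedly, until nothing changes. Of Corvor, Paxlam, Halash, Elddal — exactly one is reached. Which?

Halash

With Talsab and Irdqil, Mirfen is earned (Rule 9).
With Mirfen, Wexzor is earned (Rule 2).
With Wexzor and Mirfen, Halash is earned (Rule 5).
Elddal would need Irdqil, Wexxan, and Halash (Rule 3), but Wexxan is never earned. Corvor would need Irdqil, Esklun, and Mirfen (Rule 7), but Esklun is never earned. Paxlam would need Wexxan (Rule 8), but Wexxan is never earned.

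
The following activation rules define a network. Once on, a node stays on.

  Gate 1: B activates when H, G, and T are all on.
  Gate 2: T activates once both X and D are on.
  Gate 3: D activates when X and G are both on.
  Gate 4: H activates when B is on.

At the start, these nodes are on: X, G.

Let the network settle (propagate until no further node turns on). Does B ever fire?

No

B would need H, G, and T (Gate 1), but H never turns on.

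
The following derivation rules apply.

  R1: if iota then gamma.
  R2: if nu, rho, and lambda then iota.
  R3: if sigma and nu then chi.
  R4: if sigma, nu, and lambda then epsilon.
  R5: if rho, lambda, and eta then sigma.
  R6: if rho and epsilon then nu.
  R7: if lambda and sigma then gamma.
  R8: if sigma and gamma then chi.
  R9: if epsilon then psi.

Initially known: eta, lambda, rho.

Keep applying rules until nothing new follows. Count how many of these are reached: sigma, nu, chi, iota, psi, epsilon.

2

From rho, lambda, and eta, R5 gives sigma.
From lambda and sigma, R7 gives gamma.
From sigma and gamma, R8 gives chi.
sigma: reached.
nu would need rho and epsilon (R6), but epsilon is never established.
chi: reached.
iota would need nu, rho, and lambda (R2), but nu is never established.
psi would need epsilon (R9), but epsilon is never established.
epsilon would need sigma, nu, and lambda (R4), but nu is never established.
Reached: sigma and chi — 2 of the 6.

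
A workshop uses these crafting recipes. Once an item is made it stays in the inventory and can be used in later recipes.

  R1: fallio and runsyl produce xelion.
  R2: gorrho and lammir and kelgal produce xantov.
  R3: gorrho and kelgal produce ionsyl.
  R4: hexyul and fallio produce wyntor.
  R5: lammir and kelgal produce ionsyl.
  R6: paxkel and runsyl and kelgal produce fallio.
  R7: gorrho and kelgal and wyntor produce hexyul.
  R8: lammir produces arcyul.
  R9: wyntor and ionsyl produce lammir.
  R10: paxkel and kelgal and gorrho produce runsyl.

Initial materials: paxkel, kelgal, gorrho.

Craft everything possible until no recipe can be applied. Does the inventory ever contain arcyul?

arcyul would need lammir (R8), but lammir is never obtained.

No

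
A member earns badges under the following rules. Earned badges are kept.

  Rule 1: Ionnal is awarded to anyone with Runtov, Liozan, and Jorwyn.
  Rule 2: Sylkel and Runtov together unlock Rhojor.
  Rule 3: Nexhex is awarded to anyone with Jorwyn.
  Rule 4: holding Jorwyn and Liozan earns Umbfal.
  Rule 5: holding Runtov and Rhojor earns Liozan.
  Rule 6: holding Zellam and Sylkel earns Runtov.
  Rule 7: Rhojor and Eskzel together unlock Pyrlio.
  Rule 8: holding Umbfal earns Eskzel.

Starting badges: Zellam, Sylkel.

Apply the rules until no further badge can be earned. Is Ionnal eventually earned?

No

Ionnal would need Runtov, Liozan, and Jorwyn (Rule 1), but Jorwyn is never earned.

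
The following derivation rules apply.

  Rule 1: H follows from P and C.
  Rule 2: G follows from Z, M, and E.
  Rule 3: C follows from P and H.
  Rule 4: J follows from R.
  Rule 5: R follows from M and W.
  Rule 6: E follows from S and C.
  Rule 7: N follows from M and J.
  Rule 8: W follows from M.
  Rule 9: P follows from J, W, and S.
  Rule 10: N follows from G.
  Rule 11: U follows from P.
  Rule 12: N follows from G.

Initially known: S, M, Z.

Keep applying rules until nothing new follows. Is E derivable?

E would need S and C (Rule 6), but C is never established.

No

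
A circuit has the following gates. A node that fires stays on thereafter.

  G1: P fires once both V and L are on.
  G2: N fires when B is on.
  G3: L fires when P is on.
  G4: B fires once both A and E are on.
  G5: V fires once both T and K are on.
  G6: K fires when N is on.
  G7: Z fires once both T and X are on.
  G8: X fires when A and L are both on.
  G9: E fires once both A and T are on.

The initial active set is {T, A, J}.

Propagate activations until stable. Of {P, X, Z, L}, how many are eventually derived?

P would need V and L (G1), but L never turns on.
X would need A and L (G8), but L never turns on.
Z would need T and X (G7), but X never turns on.
L would need P (G3), but P never turns on.
None of the 4 are reached.

0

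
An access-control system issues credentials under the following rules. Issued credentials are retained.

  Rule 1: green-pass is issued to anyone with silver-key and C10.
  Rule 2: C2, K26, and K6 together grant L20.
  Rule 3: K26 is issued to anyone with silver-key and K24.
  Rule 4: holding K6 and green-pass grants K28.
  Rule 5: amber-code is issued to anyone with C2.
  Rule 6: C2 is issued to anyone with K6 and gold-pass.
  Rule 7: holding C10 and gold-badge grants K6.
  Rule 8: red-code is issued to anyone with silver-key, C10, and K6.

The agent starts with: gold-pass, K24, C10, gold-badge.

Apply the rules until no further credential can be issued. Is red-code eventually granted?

red-code would need silver-key, C10, and K6 (Rule 8), but silver-key is never granted.

No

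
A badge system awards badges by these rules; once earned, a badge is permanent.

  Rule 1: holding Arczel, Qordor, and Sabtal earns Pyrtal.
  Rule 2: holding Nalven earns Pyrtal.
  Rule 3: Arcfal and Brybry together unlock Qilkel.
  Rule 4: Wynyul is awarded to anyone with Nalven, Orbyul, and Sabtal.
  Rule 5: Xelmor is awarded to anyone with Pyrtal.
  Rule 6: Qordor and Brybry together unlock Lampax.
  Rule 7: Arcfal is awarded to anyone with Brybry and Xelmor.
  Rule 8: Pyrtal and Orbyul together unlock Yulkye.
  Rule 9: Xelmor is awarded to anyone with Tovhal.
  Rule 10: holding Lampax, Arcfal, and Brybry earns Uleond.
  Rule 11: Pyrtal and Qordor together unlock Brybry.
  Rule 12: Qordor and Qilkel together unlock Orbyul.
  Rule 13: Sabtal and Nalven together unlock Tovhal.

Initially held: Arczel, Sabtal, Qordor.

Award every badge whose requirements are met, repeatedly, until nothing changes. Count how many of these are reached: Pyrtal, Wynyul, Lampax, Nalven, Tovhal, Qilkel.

3

With Arczel, Qordor, and Sabtal, Pyrtal is earned (Rule 1).
With Pyrtal, Xelmor is earned (Rule 5).
With Pyrtal and Qordor, Brybry is earned (Rule 11).
With Qordor and Brybry, Lampax is earned (Rule 6).
With Brybry and Xelmor, Arcfal is earned (Rule 7).
With Arcfal and Brybry, Qilkel is earned (Rule 3).
Pyrtal: reached.
Wynyul would need Nalven, Orbyul, and Sabtal (Rule 4), but Nalven is never earned.
Lampax: reached.
No rule produces Nalven, and it is not given.
Tovhal would need Sabtal and Nalven (Rule 13), but Nalven is never earned.
Qilkel: reached.
Reached: Pyrtal, Lampax, and Qilkel — 3 of the 6.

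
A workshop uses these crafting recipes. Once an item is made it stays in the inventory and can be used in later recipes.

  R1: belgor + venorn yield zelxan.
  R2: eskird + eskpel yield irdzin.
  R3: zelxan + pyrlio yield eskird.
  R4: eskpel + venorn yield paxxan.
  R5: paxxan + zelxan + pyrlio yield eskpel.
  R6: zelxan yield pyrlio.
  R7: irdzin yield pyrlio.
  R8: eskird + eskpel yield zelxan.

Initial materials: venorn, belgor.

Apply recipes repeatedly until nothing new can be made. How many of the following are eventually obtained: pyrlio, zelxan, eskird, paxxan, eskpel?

3

Using R1, belgor and venorn make zelxan.
Using R6, zelxan makes pyrlio.
zelxan + pyrlio → eskird (R3).
pyrlio: reached.
zelxan: reached.
eskird: reached.
paxxan would need eskpel and venorn (R4), but eskpel is never obtained.
eskpel would need paxxan, zelxan, and pyrlio (R5), but paxxan is never obtained.
Reached: pyrlio, zelxan, and eskird — 3 of the 5.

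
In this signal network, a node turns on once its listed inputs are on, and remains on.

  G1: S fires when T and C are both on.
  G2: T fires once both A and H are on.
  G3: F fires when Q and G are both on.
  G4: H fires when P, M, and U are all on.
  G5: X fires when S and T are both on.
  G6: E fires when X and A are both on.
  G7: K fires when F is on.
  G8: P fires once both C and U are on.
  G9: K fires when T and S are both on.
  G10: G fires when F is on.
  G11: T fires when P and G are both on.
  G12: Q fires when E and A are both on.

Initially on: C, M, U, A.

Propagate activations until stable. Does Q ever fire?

Yes

G8: C and U on → P on.
G4: P, M, and U on → H on.
G2: A and H on → T on.
G1: T and C on → S on.
S and T are on, so X fires (G5).
G6: X and A on → E on.
G12: E and A on → Q on.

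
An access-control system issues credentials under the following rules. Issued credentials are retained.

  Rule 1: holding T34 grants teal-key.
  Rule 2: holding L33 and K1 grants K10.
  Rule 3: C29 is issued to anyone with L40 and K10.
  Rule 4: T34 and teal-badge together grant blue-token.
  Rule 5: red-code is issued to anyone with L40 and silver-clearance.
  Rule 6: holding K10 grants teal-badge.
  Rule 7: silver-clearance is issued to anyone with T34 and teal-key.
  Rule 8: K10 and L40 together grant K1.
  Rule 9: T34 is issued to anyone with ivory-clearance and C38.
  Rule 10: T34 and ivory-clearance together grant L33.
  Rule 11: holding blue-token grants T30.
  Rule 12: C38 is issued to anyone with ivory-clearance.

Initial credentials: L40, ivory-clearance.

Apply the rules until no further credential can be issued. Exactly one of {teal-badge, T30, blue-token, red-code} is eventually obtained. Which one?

red-code

Holding ivory-clearance grants C38 (Rule 12).
Holding ivory-clearance and C38 grants T34 (Rule 9).
Holding T34 grants teal-key (Rule 1).
Holding T34 and teal-key grants silver-clearance (Rule 7).
Holding L40 and silver-clearance grants red-code (Rule 5).
teal-badge would need K10 (Rule 6), but K10 is never granted. blue-token would need T34 and teal-badge (Rule 4), but teal-badge is never granted. T30 would need blue-token (Rule 11), but blue-token is never granted.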